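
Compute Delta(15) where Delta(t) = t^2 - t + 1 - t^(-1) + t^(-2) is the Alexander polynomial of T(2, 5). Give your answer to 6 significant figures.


Substituting t = 15 into Delta(t) = t^2 - t + 1 - t^(-1) + t^(-2):
Term values: (225) + (-15) + (1) + (-0.0666667) + (0.00444444)
Sum = 210.9377778
Rounded to 6 significant figures: 210.938

210.938


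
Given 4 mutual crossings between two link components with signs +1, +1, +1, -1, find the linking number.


Step 1: Count positive crossings: 3
Step 2: Count negative crossings: 1
Step 3: Sum of signs = 3 - 1 = 2
Step 4: Linking number = sum/2 = 2/2 = 1

1


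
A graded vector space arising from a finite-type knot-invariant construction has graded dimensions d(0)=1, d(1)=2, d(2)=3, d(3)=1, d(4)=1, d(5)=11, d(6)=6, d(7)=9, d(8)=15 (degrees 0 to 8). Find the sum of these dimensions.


Total dimension = d(0) + d(1) + ... + d(8)
= 1 + 2 + 3 + 1 + 1 + 11 + 6 + 9 + 15
= 49

49


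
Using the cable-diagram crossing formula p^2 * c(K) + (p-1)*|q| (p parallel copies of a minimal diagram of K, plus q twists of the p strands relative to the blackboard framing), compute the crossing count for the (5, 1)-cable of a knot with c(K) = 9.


Step 1: Each of the c(K) crossings of the companion diagram becomes p*p = p^2 crossings among the p parallel strands, and each of the |q| twists s_1 s_2 ... s_(p-1) adds (p-1) crossings.
  Crossings = p^2 * c(K) + (p-1)*|q|
Step 2: = 5^2 * 9 + (5-1)*1
Step 3: = 25*9 + 4*1
Step 4: = 225 + 4 = 229

229


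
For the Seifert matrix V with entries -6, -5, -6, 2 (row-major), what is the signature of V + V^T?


Step 1: V + V^T = [[-12, -11], [-11, 4]]
Step 2: trace = -8, det = -169
Step 3: Discriminant = (-8)^2 - 4*(-169) = 740
Step 4: Eigenvalues: 9.60147, -17.6015
Step 5: Signature = (# positive eigenvalues) - (# negative eigenvalues) = 0

0


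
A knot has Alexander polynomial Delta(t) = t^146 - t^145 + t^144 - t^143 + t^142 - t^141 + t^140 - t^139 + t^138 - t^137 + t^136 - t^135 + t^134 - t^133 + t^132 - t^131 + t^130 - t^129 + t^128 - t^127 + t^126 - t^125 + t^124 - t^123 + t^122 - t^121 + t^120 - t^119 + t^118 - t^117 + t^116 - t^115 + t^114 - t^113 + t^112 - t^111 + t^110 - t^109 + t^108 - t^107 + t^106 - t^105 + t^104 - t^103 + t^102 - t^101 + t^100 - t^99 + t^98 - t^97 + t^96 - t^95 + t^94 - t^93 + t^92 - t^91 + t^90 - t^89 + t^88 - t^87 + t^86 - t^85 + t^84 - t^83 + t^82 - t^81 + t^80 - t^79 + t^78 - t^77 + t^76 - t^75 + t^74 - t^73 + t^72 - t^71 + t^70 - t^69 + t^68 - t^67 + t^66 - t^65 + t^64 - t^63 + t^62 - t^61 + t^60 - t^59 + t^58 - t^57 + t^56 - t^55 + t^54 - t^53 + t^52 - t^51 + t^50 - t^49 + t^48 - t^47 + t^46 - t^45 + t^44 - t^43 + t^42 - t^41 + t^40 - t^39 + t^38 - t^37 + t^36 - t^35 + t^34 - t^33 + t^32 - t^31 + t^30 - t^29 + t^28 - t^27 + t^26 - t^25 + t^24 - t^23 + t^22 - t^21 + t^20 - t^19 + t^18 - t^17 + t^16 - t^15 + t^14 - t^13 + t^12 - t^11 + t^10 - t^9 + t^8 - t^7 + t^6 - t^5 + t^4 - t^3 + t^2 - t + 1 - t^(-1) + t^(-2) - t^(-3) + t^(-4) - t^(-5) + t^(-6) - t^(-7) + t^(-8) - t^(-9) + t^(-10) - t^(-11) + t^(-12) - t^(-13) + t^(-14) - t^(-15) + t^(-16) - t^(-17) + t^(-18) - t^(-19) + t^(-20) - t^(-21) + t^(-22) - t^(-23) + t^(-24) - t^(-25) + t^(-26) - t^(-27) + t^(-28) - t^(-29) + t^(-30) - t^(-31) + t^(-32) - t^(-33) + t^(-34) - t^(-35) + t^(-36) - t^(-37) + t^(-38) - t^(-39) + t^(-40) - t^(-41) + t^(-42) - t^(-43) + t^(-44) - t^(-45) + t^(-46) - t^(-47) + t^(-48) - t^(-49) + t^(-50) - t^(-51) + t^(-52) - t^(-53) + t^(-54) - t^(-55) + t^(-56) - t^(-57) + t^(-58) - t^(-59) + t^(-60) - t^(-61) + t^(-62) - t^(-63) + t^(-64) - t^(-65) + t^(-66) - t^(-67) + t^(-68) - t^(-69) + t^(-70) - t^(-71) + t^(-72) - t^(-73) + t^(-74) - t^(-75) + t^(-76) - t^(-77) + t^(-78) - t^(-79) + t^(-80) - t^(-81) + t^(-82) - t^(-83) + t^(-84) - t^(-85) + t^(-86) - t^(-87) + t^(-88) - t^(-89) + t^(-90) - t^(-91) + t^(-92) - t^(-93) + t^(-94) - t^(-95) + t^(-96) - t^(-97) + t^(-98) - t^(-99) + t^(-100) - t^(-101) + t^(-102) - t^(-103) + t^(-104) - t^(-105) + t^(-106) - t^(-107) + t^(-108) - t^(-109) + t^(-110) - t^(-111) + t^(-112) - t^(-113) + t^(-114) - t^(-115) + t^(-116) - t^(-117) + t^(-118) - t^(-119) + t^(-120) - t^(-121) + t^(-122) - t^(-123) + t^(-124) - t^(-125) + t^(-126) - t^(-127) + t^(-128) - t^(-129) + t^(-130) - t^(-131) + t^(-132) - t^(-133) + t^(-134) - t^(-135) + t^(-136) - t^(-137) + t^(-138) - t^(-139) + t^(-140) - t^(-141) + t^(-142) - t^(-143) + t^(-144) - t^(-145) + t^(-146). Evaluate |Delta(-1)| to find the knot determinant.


Step 1: The polynomial has 293 terms with alternating signs, exponents from 146 down to -146.
Step 2: Substitute t = -1. The i-th term has coefficient (-1)^i and exponent (m-i),
  so its value is (-1)^i * (-1)^(m-i) = (-1)^m = 1 for every i.
Step 3: All 293 terms equal 1, so Delta(-1) = 293 * (1) = 293
Step 4: |Delta(-1)| = 293

293


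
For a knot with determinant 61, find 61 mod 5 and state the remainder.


Step 1: A knot is p-colorable if and only if p divides its determinant.
Step 2: Compute 61 mod 5.
61 = 12 * 5 + 1
Step 3: 61 mod 5 = 1
Step 4: The knot is 5-colorable: no

1


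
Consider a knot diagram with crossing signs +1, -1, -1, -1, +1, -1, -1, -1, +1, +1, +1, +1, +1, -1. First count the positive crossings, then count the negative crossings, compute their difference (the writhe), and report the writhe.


Step 1: Count positive crossings (+1).
Positive crossings: 7
Step 2: Count negative crossings (-1).
Negative crossings: 7
Step 3: Writhe = (positive) - (negative)
w = 7 - 7 = 0
Step 4: |w| = 0, and w is zero

0


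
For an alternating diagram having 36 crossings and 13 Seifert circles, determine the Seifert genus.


For alternating knots, g = (c - s + 1)/2.
= (36 - 13 + 1)/2
= 24/2 = 12

12


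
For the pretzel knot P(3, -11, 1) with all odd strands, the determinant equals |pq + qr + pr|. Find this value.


Step 1: Compute pq + qr + pr.
pq = 3*(-11) = -33
qr = (-11)*1 = -11
pr = 3*1 = 3
pq + qr + pr = -33 + (-11) + 3 = -41
Step 2: Take absolute value.
det(P(3,-11,1)) = |-41| = 41

41


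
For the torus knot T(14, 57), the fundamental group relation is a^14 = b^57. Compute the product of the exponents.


The relation is a^14 = b^57.
Product of exponents = 14 * 57
= 798

798


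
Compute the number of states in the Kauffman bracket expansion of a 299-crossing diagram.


Each crossing contributes 2 choices (A-smoothing or B-smoothing).
Total states = 2^299 = 1018517988167243043134222844204689080525734196832968125318070224677190649881668353091698688

1018517988167243043134222844204689080525734196832968125318070224677190649881668353091698688


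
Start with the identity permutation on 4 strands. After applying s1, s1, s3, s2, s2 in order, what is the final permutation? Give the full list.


Starting with identity [1, 2, 3, 4].
Apply generators in sequence:
  After s1: [2, 1, 3, 4]
  After s1: [1, 2, 3, 4]
  After s3: [1, 2, 4, 3]
  After s2: [1, 4, 2, 3]
  After s2: [1, 2, 4, 3]
Final permutation: [1, 2, 4, 3]

[1, 2, 4, 3]


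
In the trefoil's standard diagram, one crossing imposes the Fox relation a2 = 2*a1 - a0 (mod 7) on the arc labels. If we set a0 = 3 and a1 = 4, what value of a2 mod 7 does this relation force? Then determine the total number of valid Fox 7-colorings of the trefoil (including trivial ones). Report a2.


Step 1: Apply the given crossing relation 2*a1 - a0 - a2 = 0 (mod 7).
  a2 = 2*a1 - a0 mod 7
  a2 = 2*4 - 3 mod 7
  a2 = 8 - 3 mod 7
  a2 = 5 mod 7 = 5
Step 2: The trefoil has determinant 3.
  Number of Fox p-colorings (p prime) is p^2 if p = 3, else p.
  Since 7 does not divide 3, only trivial (constant) colorings exist.
  (So the trial a0 = 3, a1 = 4 with a0 != a1 does NOT extend to a valid coloring of the whole trefoil: the other two crossing relations require 3*(a1 - a0) = 0 (mod 7), which fails.)
  Total colorings = 7
Step 3: a2 = 5, total Fox 7-colorings = 7

5


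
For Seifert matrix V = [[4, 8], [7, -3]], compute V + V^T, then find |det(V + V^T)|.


Step 1: Form V + V^T where V = [[4, 8], [7, -3]]
  V^T = [[4, 7], [8, -3]]
  V + V^T = [[8, 15], [15, -6]]
Step 2: det(V + V^T) = 8*(-6) - 15*15
  = -48 - 225 = -273
Step 3: Knot determinant = |det(V + V^T)| = |-273| = 273

273


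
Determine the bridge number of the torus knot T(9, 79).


The bridge number of T(p,q) is min(p,q).
min(9, 79) = 9

9


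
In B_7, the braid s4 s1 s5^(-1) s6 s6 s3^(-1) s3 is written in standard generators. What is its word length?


The word length counts the number of generators (including inverses).
Listing each generator: s4, s1, s5^(-1), s6, s6, s3^(-1), s3
There are 7 generators in this braid word.

7


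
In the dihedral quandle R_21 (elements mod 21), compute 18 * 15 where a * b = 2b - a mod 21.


18 * 15 = 2*15 - 18 mod 21
= 30 - 18 mod 21
= 12 mod 21 = 12

12


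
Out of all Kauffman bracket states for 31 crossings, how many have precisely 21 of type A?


We choose which 21 of 31 crossings get A-smoothings.
C(31, 21) = 31! / (21! * 10!)
= 44352165

44352165


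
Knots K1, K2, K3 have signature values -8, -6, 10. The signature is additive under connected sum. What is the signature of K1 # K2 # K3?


The signature is additive under connected sum.
signature(K1 # K2 # K3) = (-8) + (-6) + (10)
= -4

-4


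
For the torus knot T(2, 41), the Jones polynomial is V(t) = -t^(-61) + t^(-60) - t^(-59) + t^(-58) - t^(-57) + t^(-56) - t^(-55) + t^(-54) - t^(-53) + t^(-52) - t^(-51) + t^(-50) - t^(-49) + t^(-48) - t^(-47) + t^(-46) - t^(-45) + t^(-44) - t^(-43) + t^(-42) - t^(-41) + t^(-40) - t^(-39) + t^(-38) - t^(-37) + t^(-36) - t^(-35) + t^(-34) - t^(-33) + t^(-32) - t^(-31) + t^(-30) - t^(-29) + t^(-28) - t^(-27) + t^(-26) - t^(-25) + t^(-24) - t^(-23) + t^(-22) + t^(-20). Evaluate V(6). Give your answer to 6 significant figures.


Substituting t = 6 into V(t) = -t^(-61) + t^(-60) - t^(-59) + t^(-58) - t^(-57) + t^(-56) - t^(-55) + t^(-54) - t^(-53) + t^(-52) - t^(-51) + t^(-50) - t^(-49) + t^(-48) - t^(-47) + t^(-46) - t^(-45) + t^(-44) - t^(-43) + t^(-42) - t^(-41) + t^(-40) - t^(-39) + t^(-38) - t^(-37) + t^(-36) - t^(-35) + t^(-34) - t^(-33) + t^(-32) - t^(-31) + t^(-30) - t^(-29) + t^(-28) - t^(-27) + t^(-26) - t^(-25) + t^(-24) - t^(-23) + t^(-22) + t^(-20):
  (-)t^(-61) = -3.41015e-48
  (+)t^(-60) = 2.04609e-47
  (-)t^(-59) = -1.22765e-46
  (+)t^(-58) = 7.36593e-46
  (-)t^(-57) = -4.41956e-45
  (+)t^(-56) = 2.65173e-44
  (-)t^(-55) = -1.59104e-43
  (+)t^(-54) = 9.54624e-43
  (-)t^(-53) = -5.72775e-42
  (+)t^(-52) = 3.43665e-41
  (-)t^(-51) = -2.06199e-40
  (+)t^(-50) = 1.23719e-39
  (-)t^(-49) = -7.42316e-39
  (+)t^(-48) = 4.4539e-38
  (-)t^(-47) = -2.67234e-37
  (+)t^(-46) = 1.6034e-36
  (-)t^(-45) = -9.62041e-36
  (+)t^(-44) = 5.77225e-35
  (-)t^(-43) = -3.46335e-34
  (+)t^(-42) = 2.07801e-33
  (-)t^(-41) = -1.24681e-32
  (+)t^(-40) = 7.48083e-32
  (-)t^(-39) = -4.4885e-31
  (+)t^(-38) = 2.6931e-30
  (-)t^(-37) = -1.61586e-29
  (+)t^(-36) = 9.69516e-29
  (-)t^(-35) = -5.8171e-28
  (+)t^(-34) = 3.49026e-27
  (-)t^(-33) = -2.09415e-26
  (+)t^(-32) = 1.25649e-25
  (-)t^(-31) = -7.53896e-25
  (+)t^(-30) = 4.52337e-24
  (-)t^(-29) = -2.71402e-23
  (+)t^(-28) = 1.62841e-22
  (-)t^(-27) = -9.77049e-22
  (+)t^(-26) = 5.86229e-21
  (-)t^(-25) = -3.51738e-20
  (+)t^(-24) = 2.11043e-19
  (-)t^(-23) = -1.26626e-18
  (+)t^(-22) = 7.59753e-18
  (+)t^(-20) = 2.73511e-16
Sum = (-3.41015e-48) + (2.04609e-47) + (-1.22765e-46) + (7.36593e-46) + (-4.41956e-45) + (2.65173e-44) + (-1.59104e-43) + (9.54624e-43) + (-5.72775e-42) + (3.43665e-41) + (-2.06199e-40) + (1.23719e-39) + (-7.42316e-39) + (4.4539e-38) + (-2.67234e-37) + (1.6034e-36) + (-9.62041e-36) + (5.77225e-35) + (-3.46335e-34) + (2.07801e-33) + (-1.24681e-32) + (7.48083e-32) + (-4.4885e-31) + (2.6931e-30) + (-1.61586e-29) + (9.69516e-29) + (-5.8171e-28) + (3.49026e-27) + (-2.09415e-26) + (1.25649e-25) + (-7.53896e-25) + (4.52337e-24) + (-2.71402e-23) + (1.62841e-22) + (-9.77049e-22) + (5.86229e-21) + (-3.51738e-20) + (2.11043e-19) + (-1.26626e-18) + (7.59753e-18) + (2.73511e-16)
= 2.800232924e-16
Rounded to 6 significant figures: 2.80023e-16

2.80023e-16


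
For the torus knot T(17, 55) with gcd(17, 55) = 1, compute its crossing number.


For a torus knot T(p, q) with gcd(p,q)=1,
the crossing number is min(p*(q-1), q*(p-1)).
p*(q-1) = 17*54 = 918
q*(p-1) = 55*16 = 880
min(918, 880) = 880

880


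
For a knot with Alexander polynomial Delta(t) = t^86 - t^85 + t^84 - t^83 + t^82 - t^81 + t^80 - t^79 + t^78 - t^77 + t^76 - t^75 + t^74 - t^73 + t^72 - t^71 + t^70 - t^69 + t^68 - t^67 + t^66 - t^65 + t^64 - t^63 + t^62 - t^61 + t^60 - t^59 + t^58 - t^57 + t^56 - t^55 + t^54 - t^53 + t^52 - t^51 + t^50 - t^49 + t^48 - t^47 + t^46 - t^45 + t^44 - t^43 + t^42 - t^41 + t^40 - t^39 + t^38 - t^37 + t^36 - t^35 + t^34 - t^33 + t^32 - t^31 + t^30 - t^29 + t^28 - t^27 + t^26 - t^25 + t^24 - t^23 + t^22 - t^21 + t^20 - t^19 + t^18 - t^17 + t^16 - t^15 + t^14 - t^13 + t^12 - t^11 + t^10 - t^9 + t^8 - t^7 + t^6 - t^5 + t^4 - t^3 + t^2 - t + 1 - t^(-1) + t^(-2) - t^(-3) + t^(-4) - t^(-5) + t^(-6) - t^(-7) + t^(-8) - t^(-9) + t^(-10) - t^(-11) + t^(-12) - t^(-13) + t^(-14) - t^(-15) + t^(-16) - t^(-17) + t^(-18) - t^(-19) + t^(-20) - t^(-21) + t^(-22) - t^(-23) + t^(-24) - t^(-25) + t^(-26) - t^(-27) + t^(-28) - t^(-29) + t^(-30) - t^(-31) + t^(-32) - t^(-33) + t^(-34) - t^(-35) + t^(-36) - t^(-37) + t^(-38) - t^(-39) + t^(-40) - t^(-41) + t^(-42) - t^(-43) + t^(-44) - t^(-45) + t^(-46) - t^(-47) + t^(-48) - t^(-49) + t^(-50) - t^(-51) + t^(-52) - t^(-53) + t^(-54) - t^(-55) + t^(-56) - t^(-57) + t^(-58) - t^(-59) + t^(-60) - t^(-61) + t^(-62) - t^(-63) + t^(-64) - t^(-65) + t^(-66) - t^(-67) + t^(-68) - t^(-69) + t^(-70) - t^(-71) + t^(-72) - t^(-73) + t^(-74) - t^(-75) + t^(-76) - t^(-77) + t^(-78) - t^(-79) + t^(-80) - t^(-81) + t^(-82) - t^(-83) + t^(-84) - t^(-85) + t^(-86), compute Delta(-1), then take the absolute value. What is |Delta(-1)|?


Step 1: The polynomial has 173 terms with alternating signs, exponents from 86 down to -86.
Step 2: Substitute t = -1. The i-th term has coefficient (-1)^i and exponent (m-i),
  so its value is (-1)^i * (-1)^(m-i) = (-1)^m = 1 for every i.
Step 3: All 173 terms equal 1, so Delta(-1) = 173 * (1) = 173
Step 4: |Delta(-1)| = 173

173


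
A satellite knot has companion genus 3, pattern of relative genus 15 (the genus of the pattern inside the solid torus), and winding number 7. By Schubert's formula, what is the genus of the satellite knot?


Schubert: g(satellite) = g_rel(pattern) + |winding| * g(companion),
where g_rel(pattern) is the genus of the pattern relative to the solid torus.
= 15 + 7 * 3
= 15 + 21 = 36

36


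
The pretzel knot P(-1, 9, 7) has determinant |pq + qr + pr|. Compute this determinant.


Step 1: Compute pq + qr + pr.
pq = (-1)*9 = -9
qr = 9*7 = 63
pr = (-1)*7 = -7
pq + qr + pr = -9 + 63 + (-7) = 47
Step 2: Take absolute value.
det(P(-1,9,7)) = |47| = 47

47


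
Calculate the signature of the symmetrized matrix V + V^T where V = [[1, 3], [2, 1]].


Step 1: V + V^T = [[2, 5], [5, 2]]
Step 2: trace = 4, det = -21
Step 3: Discriminant = 4^2 - 4*(-21) = 100
Step 4: Eigenvalues: 7, -3
Step 5: Signature = (# positive eigenvalues) - (# negative eigenvalues) = 0

0


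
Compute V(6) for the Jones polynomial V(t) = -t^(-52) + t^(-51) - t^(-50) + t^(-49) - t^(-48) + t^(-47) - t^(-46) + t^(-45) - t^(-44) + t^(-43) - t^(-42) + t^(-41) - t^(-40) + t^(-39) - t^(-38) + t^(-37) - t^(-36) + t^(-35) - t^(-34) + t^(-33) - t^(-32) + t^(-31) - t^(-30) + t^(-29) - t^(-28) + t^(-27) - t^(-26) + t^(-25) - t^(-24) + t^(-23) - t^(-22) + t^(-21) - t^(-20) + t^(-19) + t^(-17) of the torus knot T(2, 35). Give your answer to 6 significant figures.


Substituting t = 6 into V(t) = -t^(-52) + t^(-51) - t^(-50) + t^(-49) - t^(-48) + t^(-47) - t^(-46) + t^(-45) - t^(-44) + t^(-43) - t^(-42) + t^(-41) - t^(-40) + t^(-39) - t^(-38) + t^(-37) - t^(-36) + t^(-35) - t^(-34) + t^(-33) - t^(-32) + t^(-31) - t^(-30) + t^(-29) - t^(-28) + t^(-27) - t^(-26) + t^(-25) - t^(-24) + t^(-23) - t^(-22) + t^(-21) - t^(-20) + t^(-19) + t^(-17):
  (-)t^(-52) = -3.43665e-41
  (+)t^(-51) = 2.06199e-40
  (-)t^(-50) = -1.23719e-39
  (+)t^(-49) = 7.42316e-39
  (-)t^(-48) = -4.4539e-38
  (+)t^(-47) = 2.67234e-37
  (-)t^(-46) = -1.6034e-36
  (+)t^(-45) = 9.62041e-36
  (-)t^(-44) = -5.77225e-35
  (+)t^(-43) = 3.46335e-34
  (-)t^(-42) = -2.07801e-33
  (+)t^(-41) = 1.24681e-32
  (-)t^(-40) = -7.48083e-32
  (+)t^(-39) = 4.4885e-31
  (-)t^(-38) = -2.6931e-30
  (+)t^(-37) = 1.61586e-29
  (-)t^(-36) = -9.69516e-29
  (+)t^(-35) = 5.8171e-28
  (-)t^(-34) = -3.49026e-27
  (+)t^(-33) = 2.09415e-26
  (-)t^(-32) = -1.25649e-25
  (+)t^(-31) = 7.53896e-25
  (-)t^(-30) = -4.52337e-24
  (+)t^(-29) = 2.71402e-23
  (-)t^(-28) = -1.62841e-22
  (+)t^(-27) = 9.77049e-22
  (-)t^(-26) = -5.86229e-21
  (+)t^(-25) = 3.51738e-20
  (-)t^(-24) = -2.11043e-19
  (+)t^(-23) = 1.26626e-18
  (-)t^(-22) = -7.59753e-18
  (+)t^(-21) = 4.55852e-17
  (-)t^(-20) = -2.73511e-16
  (+)t^(-19) = 1.64107e-15
  (+)t^(-17) = 5.90784e-14
Sum = (-3.43665e-41) + (2.06199e-40) + (-1.23719e-39) + (7.42316e-39) + (-4.4539e-38) + (2.67234e-37) + (-1.6034e-36) + (9.62041e-36) + (-5.77225e-35) + (3.46335e-34) + (-2.07801e-33) + (1.24681e-32) + (-7.48083e-32) + (4.4885e-31) + (-2.6931e-30) + (1.61586e-29) + (-9.69516e-29) + (5.8171e-28) + (-3.49026e-27) + (2.09415e-26) + (-1.25649e-25) + (7.53896e-25) + (-4.52337e-24) + (2.71402e-23) + (-1.62841e-22) + (9.77049e-22) + (-5.86229e-21) + (3.51738e-20) + (-2.11043e-19) + (1.26626e-18) + (-7.59753e-18) + (4.55852e-17) + (-2.73511e-16) + (1.64107e-15) + (5.90784e-14)
= 6.048503115e-14
Rounded to 6 significant figures: 6.0485e-14

6.0485e-14


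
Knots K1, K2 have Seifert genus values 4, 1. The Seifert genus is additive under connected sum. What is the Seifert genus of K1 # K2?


The Seifert genus is additive under connected sum.
Seifert genus(K1 # K2) = (4) + (1)
= 5

5


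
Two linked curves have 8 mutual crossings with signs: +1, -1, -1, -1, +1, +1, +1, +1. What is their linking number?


Step 1: Count positive crossings: 5
Step 2: Count negative crossings: 3
Step 3: Sum of signs = 5 - 3 = 2
Step 4: Linking number = sum/2 = 2/2 = 1

1


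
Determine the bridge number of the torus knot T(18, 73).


The bridge number of T(p,q) is min(p,q).
min(18, 73) = 18

18


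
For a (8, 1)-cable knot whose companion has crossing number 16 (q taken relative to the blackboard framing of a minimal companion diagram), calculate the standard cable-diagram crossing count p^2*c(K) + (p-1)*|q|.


Step 1: Each of the c(K) crossings of the companion diagram becomes p*p = p^2 crossings among the p parallel strands, and each of the |q| twists s_1 s_2 ... s_(p-1) adds (p-1) crossings.
  Crossings = p^2 * c(K) + (p-1)*|q|
Step 2: = 8^2 * 16 + (8-1)*1
Step 3: = 64*16 + 7*1
Step 4: = 1024 + 7 = 1031

1031


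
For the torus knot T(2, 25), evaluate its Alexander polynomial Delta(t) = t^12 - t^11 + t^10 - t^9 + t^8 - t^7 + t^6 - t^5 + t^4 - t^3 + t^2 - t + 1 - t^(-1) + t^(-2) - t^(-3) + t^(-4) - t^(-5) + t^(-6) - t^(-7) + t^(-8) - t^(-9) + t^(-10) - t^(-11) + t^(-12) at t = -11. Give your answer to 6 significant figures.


Substituting t = -11 into Delta(t) = t^12 - t^11 + t^10 - t^9 + t^8 - t^7 + t^6 - t^5 + t^4 - t^3 + t^2 - t + 1 - t^(-1) + t^(-2) - t^(-3) + t^(-4) - t^(-5) + t^(-6) - t^(-7) + t^(-8) - t^(-9) + t^(-10) - t^(-11) + t^(-12):
Term values: (3138428376721) + (285311670611) + (25937424601) + (2357947691) + (214358881) + (19487171) + (1771561) + (161051) + (14641) + (1331) + (121) + (11) + (1) + (0.0909091) + (0.00826446) + (0.000751315) + (6.83013e-05) + (6.20921e-06) + (5.64474e-07) + (5.13158e-08) + (4.66507e-09) + (4.24098e-10) + (3.85543e-11) + (3.50494e-12) + (3.18631e-13)
Sum = 3.452271214e+12
Rounded to 6 significant figures: 3.45227e+12

3.45227e+12


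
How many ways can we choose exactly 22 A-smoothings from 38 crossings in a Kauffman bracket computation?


We choose which 22 of 38 crossings get A-smoothings.
C(38, 22) = 38! / (22! * 16!)
= 22239974430

22239974430


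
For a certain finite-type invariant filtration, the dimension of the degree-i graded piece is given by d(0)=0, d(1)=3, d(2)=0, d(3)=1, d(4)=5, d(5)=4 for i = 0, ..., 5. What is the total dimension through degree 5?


Total dimension = d(0) + d(1) + ... + d(5)
= 0 + 3 + 0 + 1 + 5 + 4
= 13

13


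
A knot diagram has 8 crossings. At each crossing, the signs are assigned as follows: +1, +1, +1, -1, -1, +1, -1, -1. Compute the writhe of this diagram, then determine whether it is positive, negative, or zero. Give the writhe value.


Step 1: Count positive crossings (+1).
Positive crossings: 4
Step 2: Count negative crossings (-1).
Negative crossings: 4
Step 3: Writhe = (positive) - (negative)
w = 4 - 4 = 0
Step 4: |w| = 0, and w is zero

0


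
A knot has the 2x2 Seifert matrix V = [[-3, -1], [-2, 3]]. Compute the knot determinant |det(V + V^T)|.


Step 1: Form V + V^T where V = [[-3, -1], [-2, 3]]
  V^T = [[-3, -2], [-1, 3]]
  V + V^T = [[-6, -3], [-3, 6]]
Step 2: det(V + V^T) = (-6)*6 - (-3)*(-3)
  = -36 - 9 = -45
Step 3: Knot determinant = |det(V + V^T)| = |-45| = 45

45


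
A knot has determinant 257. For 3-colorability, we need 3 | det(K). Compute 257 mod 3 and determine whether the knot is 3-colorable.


Step 1: A knot is p-colorable if and only if p divides its determinant.
Step 2: Compute 257 mod 3.
257 = 85 * 3 + 2
Step 3: 257 mod 3 = 2
Step 4: The knot is 3-colorable: no

2


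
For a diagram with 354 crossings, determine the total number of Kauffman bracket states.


Each crossing contributes 2 choices (A-smoothing or B-smoothing).
Total states = 2^354 = 36695977855841144185773134324833391052745039826692497979801421430190766017415756929120296849762010984873984

36695977855841144185773134324833391052745039826692497979801421430190766017415756929120296849762010984873984


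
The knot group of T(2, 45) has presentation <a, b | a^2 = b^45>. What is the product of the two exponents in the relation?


The relation is a^2 = b^45.
Product of exponents = 2 * 45
= 90

90


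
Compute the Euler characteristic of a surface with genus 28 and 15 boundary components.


chi = 2 - 2g - b
= 2 - 2*28 - 15
= 2 - 56 - 15 = -69

-69


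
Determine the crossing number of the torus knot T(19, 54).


For a torus knot T(p, q) with gcd(p,q)=1,
the crossing number is min(p*(q-1), q*(p-1)).
p*(q-1) = 19*53 = 1007
q*(p-1) = 54*18 = 972
min(1007, 972) = 972

972


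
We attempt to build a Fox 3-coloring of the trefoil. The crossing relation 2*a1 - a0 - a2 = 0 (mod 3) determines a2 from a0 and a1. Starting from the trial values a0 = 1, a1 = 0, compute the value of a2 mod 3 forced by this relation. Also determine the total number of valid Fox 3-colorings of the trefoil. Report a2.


Step 1: Apply the given crossing relation 2*a1 - a0 - a2 = 0 (mod 3).
  a2 = 2*a1 - a0 mod 3
  a2 = 2*0 - 1 mod 3
  a2 = 0 - 1 mod 3
  a2 = -1 mod 3 = 2
Step 2: The trefoil has determinant 3.
  Number of Fox p-colorings (p prime) is p^2 if p = 3, else p.
  Since p = 3 divides det = 3, the trefoil is 3-colorable.
  (Indeed for p = 3 any choice of a0, a1 extends to a valid coloring; the trial (a0, a1, a2) = (1, 0, 2) satisfies all three crossing relations.)
  Total colorings = 3^2 = 9
Step 3: a2 = 2, total Fox 3-colorings = 9

2


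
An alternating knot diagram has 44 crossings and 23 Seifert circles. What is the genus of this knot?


For alternating knots, g = (c - s + 1)/2.
= (44 - 23 + 1)/2
= 22/2 = 11

11


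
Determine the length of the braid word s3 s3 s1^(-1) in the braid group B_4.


The word length counts the number of generators (including inverses).
Listing each generator: s3, s3, s1^(-1)
There are 3 generators in this braid word.

3


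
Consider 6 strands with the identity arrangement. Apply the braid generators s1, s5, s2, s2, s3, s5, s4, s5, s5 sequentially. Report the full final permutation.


Starting with identity [1, 2, 3, 4, 5, 6].
Apply generators in sequence:
  After s1: [2, 1, 3, 4, 5, 6]
  After s5: [2, 1, 3, 4, 6, 5]
  After s2: [2, 3, 1, 4, 6, 5]
  After s2: [2, 1, 3, 4, 6, 5]
  After s3: [2, 1, 4, 3, 6, 5]
  After s5: [2, 1, 4, 3, 5, 6]
  After s4: [2, 1, 4, 5, 3, 6]
  After s5: [2, 1, 4, 5, 6, 3]
  After s5: [2, 1, 4, 5, 3, 6]
Final permutation: [2, 1, 4, 5, 3, 6]

[2, 1, 4, 5, 3, 6]


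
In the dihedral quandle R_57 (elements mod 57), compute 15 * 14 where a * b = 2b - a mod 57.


15 * 14 = 2*14 - 15 mod 57
= 28 - 15 mod 57
= 13 mod 57 = 13

13


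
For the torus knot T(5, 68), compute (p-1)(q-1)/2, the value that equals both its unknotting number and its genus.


For a torus knot T(p,q), both the unknotting number and genus equal (p-1)(q-1)/2.
= (5-1)(68-1)/2
= 4*67/2
= 268/2 = 134

134


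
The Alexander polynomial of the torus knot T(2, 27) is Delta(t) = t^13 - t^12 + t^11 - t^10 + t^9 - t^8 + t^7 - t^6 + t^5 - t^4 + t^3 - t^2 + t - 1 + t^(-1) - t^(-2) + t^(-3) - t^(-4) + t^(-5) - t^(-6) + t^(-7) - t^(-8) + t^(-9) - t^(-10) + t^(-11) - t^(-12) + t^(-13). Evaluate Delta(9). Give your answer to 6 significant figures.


Substituting t = 9 into Delta(t) = t^13 - t^12 + t^11 - t^10 + t^9 - t^8 + t^7 - t^6 + t^5 - t^4 + t^3 - t^2 + t - 1 + t^(-1) - t^(-2) + t^(-3) - t^(-4) + t^(-5) - t^(-6) + t^(-7) - t^(-8) + t^(-9) - t^(-10) + t^(-11) - t^(-12) + t^(-13):
Term values: (2541865828329) + (-282429536481) + (31381059609) + (-3486784401) + (387420489) + (-43046721) + (4782969) + (-531441) + (59049) + (-6561) + (729) + (-81) + (9) + (-1) + (0.111111) + (-0.0123457) + (0.00137174) + (-0.000152416) + (1.69351e-05) + (-1.88168e-06) + (2.09075e-07) + (-2.32306e-08) + (2.58117e-09) + (-2.86797e-10) + (3.18664e-11) + (-3.54071e-12) + (3.93412e-13)
Sum = 2.287679245e+12
Rounded to 6 significant figures: 2.28768e+12

2.28768e+12


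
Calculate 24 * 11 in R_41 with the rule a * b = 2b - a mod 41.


24 * 11 = 2*11 - 24 mod 41
= 22 - 24 mod 41
= -2 mod 41 = 39

39


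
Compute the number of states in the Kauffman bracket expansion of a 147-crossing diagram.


Each crossing contributes 2 choices (A-smoothing or B-smoothing).
Total states = 2^147 = 178405961588244985132285746181186892047843328

178405961588244985132285746181186892047843328


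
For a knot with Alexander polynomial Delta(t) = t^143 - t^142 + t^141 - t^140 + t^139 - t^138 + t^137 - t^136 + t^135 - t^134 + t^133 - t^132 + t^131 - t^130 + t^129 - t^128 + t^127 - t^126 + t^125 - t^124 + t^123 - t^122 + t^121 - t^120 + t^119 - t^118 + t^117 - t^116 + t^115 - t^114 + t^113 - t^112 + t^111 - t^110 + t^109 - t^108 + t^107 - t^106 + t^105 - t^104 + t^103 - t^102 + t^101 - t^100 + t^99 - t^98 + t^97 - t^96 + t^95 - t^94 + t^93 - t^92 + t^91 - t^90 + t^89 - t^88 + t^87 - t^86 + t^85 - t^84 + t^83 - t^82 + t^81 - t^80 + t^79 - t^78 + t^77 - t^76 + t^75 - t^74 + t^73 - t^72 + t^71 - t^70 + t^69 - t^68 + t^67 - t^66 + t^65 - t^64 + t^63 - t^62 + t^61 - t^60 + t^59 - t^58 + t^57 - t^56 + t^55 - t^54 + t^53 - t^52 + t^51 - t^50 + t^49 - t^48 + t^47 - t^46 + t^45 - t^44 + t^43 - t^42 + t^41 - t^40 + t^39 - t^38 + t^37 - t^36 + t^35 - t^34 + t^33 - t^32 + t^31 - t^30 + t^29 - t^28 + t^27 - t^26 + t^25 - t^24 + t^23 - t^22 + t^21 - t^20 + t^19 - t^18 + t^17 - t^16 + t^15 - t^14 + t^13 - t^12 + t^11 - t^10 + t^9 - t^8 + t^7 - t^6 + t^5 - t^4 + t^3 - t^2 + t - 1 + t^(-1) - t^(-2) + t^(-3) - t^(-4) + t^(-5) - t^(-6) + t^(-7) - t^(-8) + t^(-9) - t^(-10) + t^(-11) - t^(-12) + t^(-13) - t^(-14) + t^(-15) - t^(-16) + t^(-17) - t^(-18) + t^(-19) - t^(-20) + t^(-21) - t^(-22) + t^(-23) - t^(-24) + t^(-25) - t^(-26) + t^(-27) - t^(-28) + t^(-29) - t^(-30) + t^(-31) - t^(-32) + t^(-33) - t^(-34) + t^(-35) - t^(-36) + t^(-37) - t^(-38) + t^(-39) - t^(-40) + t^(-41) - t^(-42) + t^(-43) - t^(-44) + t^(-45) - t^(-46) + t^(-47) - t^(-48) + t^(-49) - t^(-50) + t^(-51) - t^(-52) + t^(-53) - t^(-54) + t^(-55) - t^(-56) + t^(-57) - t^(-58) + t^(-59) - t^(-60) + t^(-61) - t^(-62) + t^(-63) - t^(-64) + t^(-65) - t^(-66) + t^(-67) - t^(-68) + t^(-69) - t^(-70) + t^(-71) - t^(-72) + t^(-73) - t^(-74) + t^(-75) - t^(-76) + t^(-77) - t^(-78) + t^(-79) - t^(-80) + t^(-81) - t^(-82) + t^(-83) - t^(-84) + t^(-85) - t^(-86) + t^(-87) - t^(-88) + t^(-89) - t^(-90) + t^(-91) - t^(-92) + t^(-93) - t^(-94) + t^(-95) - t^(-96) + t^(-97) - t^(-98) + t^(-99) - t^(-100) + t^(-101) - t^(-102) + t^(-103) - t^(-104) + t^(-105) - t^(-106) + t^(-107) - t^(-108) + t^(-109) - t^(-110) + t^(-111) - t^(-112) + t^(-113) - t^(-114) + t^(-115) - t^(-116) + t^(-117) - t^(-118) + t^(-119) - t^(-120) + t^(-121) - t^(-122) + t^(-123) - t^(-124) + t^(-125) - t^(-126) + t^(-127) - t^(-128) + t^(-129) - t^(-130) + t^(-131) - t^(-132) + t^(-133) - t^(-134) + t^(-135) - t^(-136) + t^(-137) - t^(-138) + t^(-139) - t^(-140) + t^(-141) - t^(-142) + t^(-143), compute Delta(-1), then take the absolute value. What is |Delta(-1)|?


Step 1: The polynomial has 287 terms with alternating signs, exponents from 143 down to -143.
Step 2: Substitute t = -1. The i-th term has coefficient (-1)^i and exponent (m-i),
  so its value is (-1)^i * (-1)^(m-i) = (-1)^m = -1 for every i.
Step 3: All 287 terms equal -1, so Delta(-1) = 287 * (-1) = -287
Step 4: |Delta(-1)| = 287

287


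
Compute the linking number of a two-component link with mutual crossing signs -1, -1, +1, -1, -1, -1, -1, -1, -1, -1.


Step 1: Count positive crossings: 1
Step 2: Count negative crossings: 9
Step 3: Sum of signs = 1 - 9 = -8
Step 4: Linking number = sum/2 = -8/2 = -4

-4


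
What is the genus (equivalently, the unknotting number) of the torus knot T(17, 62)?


For a torus knot T(p,q), both the unknotting number and genus equal (p-1)(q-1)/2.
= (17-1)(62-1)/2
= 16*61/2
= 976/2 = 488

488


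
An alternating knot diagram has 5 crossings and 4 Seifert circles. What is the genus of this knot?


For alternating knots, g = (c - s + 1)/2.
= (5 - 4 + 1)/2
= 2/2 = 1

1


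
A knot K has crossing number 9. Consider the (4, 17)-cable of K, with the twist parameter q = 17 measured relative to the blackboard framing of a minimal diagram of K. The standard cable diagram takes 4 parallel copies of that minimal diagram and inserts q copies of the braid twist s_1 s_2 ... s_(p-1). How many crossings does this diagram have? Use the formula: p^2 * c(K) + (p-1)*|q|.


Step 1: Each of the c(K) crossings of the companion diagram becomes p*p = p^2 crossings among the p parallel strands, and each of the |q| twists s_1 s_2 ... s_(p-1) adds (p-1) crossings.
  Crossings = p^2 * c(K) + (p-1)*|q|
Step 2: = 4^2 * 9 + (4-1)*17
Step 3: = 16*9 + 3*17
Step 4: = 144 + 51 = 195

195


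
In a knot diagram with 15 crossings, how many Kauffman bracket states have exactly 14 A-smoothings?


We choose which 14 of 15 crossings get A-smoothings.
C(15, 14) = 15! / (14! * 1!)
= 15

15


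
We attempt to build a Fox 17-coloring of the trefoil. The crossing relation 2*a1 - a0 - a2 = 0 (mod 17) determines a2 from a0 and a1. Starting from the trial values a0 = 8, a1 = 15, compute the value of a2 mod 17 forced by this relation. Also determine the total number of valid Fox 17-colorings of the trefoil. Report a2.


Step 1: Apply the given crossing relation 2*a1 - a0 - a2 = 0 (mod 17).
  a2 = 2*a1 - a0 mod 17
  a2 = 2*15 - 8 mod 17
  a2 = 30 - 8 mod 17
  a2 = 22 mod 17 = 5
Step 2: The trefoil has determinant 3.
  Number of Fox p-colorings (p prime) is p^2 if p = 3, else p.
  Since 17 does not divide 3, only trivial (constant) colorings exist.
  (So the trial a0 = 8, a1 = 15 with a0 != a1 does NOT extend to a valid coloring of the whole trefoil: the other two crossing relations require 3*(a1 - a0) = 0 (mod 17), which fails.)
  Total colorings = 17
Step 3: a2 = 5, total Fox 17-colorings = 17

5


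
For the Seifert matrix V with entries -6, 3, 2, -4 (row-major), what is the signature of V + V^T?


Step 1: V + V^T = [[-12, 5], [5, -8]]
Step 2: trace = -20, det = 71
Step 3: Discriminant = (-20)^2 - 4*71 = 116
Step 4: Eigenvalues: -4.61484, -15.3852
Step 5: Signature = (# positive eigenvalues) - (# negative eigenvalues) = -2

-2


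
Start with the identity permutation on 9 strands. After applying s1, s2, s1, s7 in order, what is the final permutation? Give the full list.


Starting with identity [1, 2, 3, 4, 5, 6, 7, 8, 9].
Apply generators in sequence:
  After s1: [2, 1, 3, 4, 5, 6, 7, 8, 9]
  After s2: [2, 3, 1, 4, 5, 6, 7, 8, 9]
  After s1: [3, 2, 1, 4, 5, 6, 7, 8, 9]
  After s7: [3, 2, 1, 4, 5, 6, 8, 7, 9]
Final permutation: [3, 2, 1, 4, 5, 6, 8, 7, 9]

[3, 2, 1, 4, 5, 6, 8, 7, 9]


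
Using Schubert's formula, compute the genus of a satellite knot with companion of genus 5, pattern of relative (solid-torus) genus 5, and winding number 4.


Schubert: g(satellite) = g_rel(pattern) + |winding| * g(companion),
where g_rel(pattern) is the genus of the pattern relative to the solid torus.
= 5 + 4 * 5
= 5 + 20 = 25

25


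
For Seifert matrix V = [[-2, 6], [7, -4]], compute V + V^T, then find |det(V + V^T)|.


Step 1: Form V + V^T where V = [[-2, 6], [7, -4]]
  V^T = [[-2, 7], [6, -4]]
  V + V^T = [[-4, 13], [13, -8]]
Step 2: det(V + V^T) = (-4)*(-8) - 13*13
  = 32 - 169 = -137
Step 3: Knot determinant = |det(V + V^T)| = |-137| = 137

137


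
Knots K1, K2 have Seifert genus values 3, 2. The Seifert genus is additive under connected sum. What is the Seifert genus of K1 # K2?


The Seifert genus is additive under connected sum.
Seifert genus(K1 # K2) = (3) + (2)
= 5

5


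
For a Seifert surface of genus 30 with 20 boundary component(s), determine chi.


chi = 2 - 2g - b
= 2 - 2*30 - 20
= 2 - 60 - 20 = -78

-78


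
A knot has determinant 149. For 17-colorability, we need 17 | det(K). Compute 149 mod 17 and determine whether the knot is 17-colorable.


Step 1: A knot is p-colorable if and only if p divides its determinant.
Step 2: Compute 149 mod 17.
149 = 8 * 17 + 13
Step 3: 149 mod 17 = 13
Step 4: The knot is 17-colorable: no

13


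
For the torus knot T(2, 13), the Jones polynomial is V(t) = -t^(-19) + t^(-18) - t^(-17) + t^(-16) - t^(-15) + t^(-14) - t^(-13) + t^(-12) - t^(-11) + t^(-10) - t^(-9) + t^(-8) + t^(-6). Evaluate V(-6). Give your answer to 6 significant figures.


Substituting t = -6 into V(t) = -t^(-19) + t^(-18) - t^(-17) + t^(-16) - t^(-15) + t^(-14) - t^(-13) + t^(-12) - t^(-11) + t^(-10) - t^(-9) + t^(-8) + t^(-6):
  (-)t^(-19) = 1.64107e-15
  (+)t^(-18) = 9.8464e-15
  (-)t^(-17) = 5.90784e-14
  (+)t^(-16) = 3.5447e-13
  (-)t^(-15) = 2.12682e-12
  (+)t^(-14) = 1.27609e-11
  (-)t^(-13) = 7.65656e-11
  (+)t^(-12) = 4.59394e-10
  (-)t^(-11) = 2.75636e-09
  (+)t^(-10) = 1.65382e-08
  (-)t^(-9) = 9.9229e-08
  (+)t^(-8) = 5.95374e-07
  (+)t^(-6) = 2.14335e-05
Sum = (1.64107e-15) + (9.8464e-15) + (5.90784e-14) + (3.5447e-13) + (2.12682e-12) + (1.27609e-11) + (7.65656e-11) + (4.59394e-10) + (2.75636e-09) + (1.65382e-08) + (9.9229e-08) + (5.95374e-07) + (2.14335e-05)
= 2.214791952e-05
Rounded to 6 significant figures: 2.21479e-05

2.21479e-05


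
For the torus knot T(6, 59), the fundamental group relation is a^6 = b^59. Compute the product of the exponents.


The relation is a^6 = b^59.
Product of exponents = 6 * 59
= 354

354


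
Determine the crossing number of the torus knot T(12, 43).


For a torus knot T(p, q) with gcd(p,q)=1,
the crossing number is min(p*(q-1), q*(p-1)).
p*(q-1) = 12*42 = 504
q*(p-1) = 43*11 = 473
min(504, 473) = 473

473


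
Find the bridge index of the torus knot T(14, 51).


The bridge number of T(p,q) is min(p,q).
min(14, 51) = 14

14


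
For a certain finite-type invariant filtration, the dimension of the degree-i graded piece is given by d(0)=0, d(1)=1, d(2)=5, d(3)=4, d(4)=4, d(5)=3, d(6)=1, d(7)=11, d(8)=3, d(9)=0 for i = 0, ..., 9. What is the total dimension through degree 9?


Total dimension = d(0) + d(1) + ... + d(9)
= 0 + 1 + 5 + 4 + 4 + 3 + 1 + 11 + 3 + 0
= 32

32


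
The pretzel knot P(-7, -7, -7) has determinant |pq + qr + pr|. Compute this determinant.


Step 1: Compute pq + qr + pr.
pq = (-7)*(-7) = 49
qr = (-7)*(-7) = 49
pr = (-7)*(-7) = 49
pq + qr + pr = 49 + 49 + 49 = 147
Step 2: Take absolute value.
det(P(-7,-7,-7)) = |147| = 147

147


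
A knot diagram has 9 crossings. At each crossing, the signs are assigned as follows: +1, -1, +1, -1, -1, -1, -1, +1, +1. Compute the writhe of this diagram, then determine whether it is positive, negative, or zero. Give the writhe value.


Step 1: Count positive crossings (+1).
Positive crossings: 4
Step 2: Count negative crossings (-1).
Negative crossings: 5
Step 3: Writhe = (positive) - (negative)
w = 4 - 5 = -1
Step 4: |w| = 1, and w is negative

-1


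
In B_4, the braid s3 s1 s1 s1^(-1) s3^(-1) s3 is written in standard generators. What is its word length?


The word length counts the number of generators (including inverses).
Listing each generator: s3, s1, s1, s1^(-1), s3^(-1), s3
There are 6 generators in this braid word.

6


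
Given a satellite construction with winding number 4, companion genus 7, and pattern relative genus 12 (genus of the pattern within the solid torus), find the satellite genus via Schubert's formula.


Schubert: g(satellite) = g_rel(pattern) + |winding| * g(companion),
where g_rel(pattern) is the genus of the pattern relative to the solid torus.
= 12 + 4 * 7
= 12 + 28 = 40

40


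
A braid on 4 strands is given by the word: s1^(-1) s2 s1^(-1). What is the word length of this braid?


The word length counts the number of generators (including inverses).
Listing each generator: s1^(-1), s2, s1^(-1)
There are 3 generators in this braid word.

3


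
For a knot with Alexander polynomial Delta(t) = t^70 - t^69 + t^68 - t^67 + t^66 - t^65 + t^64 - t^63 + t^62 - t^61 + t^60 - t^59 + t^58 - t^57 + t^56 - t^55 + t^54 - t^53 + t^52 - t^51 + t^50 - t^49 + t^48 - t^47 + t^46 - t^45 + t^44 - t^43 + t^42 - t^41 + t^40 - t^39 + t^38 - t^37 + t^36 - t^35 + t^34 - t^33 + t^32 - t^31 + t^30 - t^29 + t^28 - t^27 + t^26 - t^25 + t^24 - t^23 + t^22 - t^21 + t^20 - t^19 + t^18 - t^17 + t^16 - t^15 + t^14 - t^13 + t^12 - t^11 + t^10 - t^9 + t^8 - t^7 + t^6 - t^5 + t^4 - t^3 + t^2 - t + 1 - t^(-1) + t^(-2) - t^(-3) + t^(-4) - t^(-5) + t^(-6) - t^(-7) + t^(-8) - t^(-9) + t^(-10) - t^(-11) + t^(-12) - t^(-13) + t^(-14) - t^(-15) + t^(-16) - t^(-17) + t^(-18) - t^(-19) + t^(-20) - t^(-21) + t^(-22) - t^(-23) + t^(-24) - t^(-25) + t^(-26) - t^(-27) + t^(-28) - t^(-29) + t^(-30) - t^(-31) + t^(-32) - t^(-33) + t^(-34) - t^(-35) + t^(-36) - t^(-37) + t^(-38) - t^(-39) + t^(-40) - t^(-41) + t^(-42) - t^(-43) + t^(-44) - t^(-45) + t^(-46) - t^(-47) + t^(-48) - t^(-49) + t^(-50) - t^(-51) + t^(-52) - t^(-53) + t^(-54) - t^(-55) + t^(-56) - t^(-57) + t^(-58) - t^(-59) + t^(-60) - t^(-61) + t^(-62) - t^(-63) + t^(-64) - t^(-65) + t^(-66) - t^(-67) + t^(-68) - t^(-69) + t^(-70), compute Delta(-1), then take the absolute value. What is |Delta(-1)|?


Step 1: The polynomial has 141 terms with alternating signs, exponents from 70 down to -70.
Step 2: Substitute t = -1. The i-th term has coefficient (-1)^i and exponent (m-i),
  so its value is (-1)^i * (-1)^(m-i) = (-1)^m = 1 for every i.
Step 3: All 141 terms equal 1, so Delta(-1) = 141 * (1) = 141
Step 4: |Delta(-1)| = 141

141


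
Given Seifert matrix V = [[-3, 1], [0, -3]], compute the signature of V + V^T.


Step 1: V + V^T = [[-6, 1], [1, -6]]
Step 2: trace = -12, det = 35
Step 3: Discriminant = (-12)^2 - 4*35 = 4
Step 4: Eigenvalues: -5, -7
Step 5: Signature = (# positive eigenvalues) - (# negative eigenvalues) = -2

-2


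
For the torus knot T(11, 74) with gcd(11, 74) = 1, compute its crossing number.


For a torus knot T(p, q) with gcd(p,q)=1,
the crossing number is min(p*(q-1), q*(p-1)).
p*(q-1) = 11*73 = 803
q*(p-1) = 74*10 = 740
min(803, 740) = 740

740


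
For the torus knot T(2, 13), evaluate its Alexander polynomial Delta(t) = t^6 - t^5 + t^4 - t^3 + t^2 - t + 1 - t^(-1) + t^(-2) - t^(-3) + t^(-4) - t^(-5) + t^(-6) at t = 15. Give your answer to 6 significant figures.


Substituting t = 15 into Delta(t) = t^6 - t^5 + t^4 - t^3 + t^2 - t + 1 - t^(-1) + t^(-2) - t^(-3) + t^(-4) - t^(-5) + t^(-6):
Term values: (11390625) + (-759375) + (50625) + (-3375) + (225) + (-15) + (1) + (-0.0666667) + (0.00444444) + (-0.000296296) + (1.97531e-05) + (-1.31687e-06) + (8.77915e-08)
Sum = 10678710.94
Rounded to 6 significant figures: 1.06787e+07

1.06787e+07
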